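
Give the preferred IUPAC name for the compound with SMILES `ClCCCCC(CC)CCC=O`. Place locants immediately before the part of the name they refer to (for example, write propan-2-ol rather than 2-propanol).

8-chloro-4-ethyloctanal

The longest chain bearing the –CHO group is 8 carbons long (octane).
The highest-priority functional group is an aldehyde (terminal –CHO), so the name ends in -al.
The numbering direction is chosen so that the aldehyde carbon is C-1 by definition.
This places a chloro group at C-8; an ethyl group at C-4.
Prefixes are listed alphabetically: chloro, ethyl.
The name is 8-chloro-4-ethyloctanal.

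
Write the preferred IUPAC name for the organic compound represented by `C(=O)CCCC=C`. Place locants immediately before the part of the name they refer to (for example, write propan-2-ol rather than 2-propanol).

hex-5-enal

The longest chain bearing the –CHO group and the multiple bond is 6 carbons long (hexane).
The principal characteristic group is an aldehyde (terminal –CHO), named with the suffix -al.
There is one C=C double bond, indicated by the ending -ene.
Choose the numbering such that the aldehyde carbon is C-1 by definition.
This places the double bond between C-5 and C-6.
Assembling the pieces gives hex-5-enal.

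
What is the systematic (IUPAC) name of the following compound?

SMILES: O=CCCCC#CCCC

non-5-ynal

The longest carbon chain that includes the –CHO group and the multiple bond has 9 carbons, so the parent hydride is nonane.
The principal characteristic group is an aldehyde (terminal –CHO), named with the suffix -al.
The chain contains a C≡C triple bond, so the unsaturation ending is -yne.
Number the chain so that the aldehyde carbon is C-1 by definition.
That gives the triple bond between C-5 and C-6.
Assembling the pieces gives non-5-ynal.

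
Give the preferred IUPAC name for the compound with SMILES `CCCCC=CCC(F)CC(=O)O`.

The longest carbon chain that includes the –COOH group and the multiple bond has 10 carbons, so the parent hydride is decane.
The principal characteristic group is a carboxylic acid (terminal –COOH), named with the suffix -oic acid.
A C=C double bond in the chain gives the infix -ene-.
Choose the numbering such that the carboxylic acid carbon is C-1 by definition.
With this numbering: the double bond between C-5 and C-6; a fluoro group at C-3.
Assembling the pieces gives 3-fluorodec-5-enoic acid.

3-fluorodec-5-enoic acid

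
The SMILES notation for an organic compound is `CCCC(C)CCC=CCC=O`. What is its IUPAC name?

7-methyldec-3-enal

The longest carbon chain that includes the –CHO group and the multiple bond has 10 carbons, so the parent hydride is decane.
The principal characteristic group is an aldehyde (terminal –CHO), named with the suffix -al.
A C=C double bond in the chain gives the infix -ene-.
Choose the numbering such that the aldehyde carbon is C-1 by definition.
With this numbering: the double bond between C-3 and C-4; a methyl group at C-7.
Putting it together: 7-methyldec-3-enal.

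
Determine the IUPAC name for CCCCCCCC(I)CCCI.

1,4-diiodoundecane

The longest continuous carbon chain has 11 atoms, so the parent hydride is undecane.
Number the chain so that the substituent locant set {1,4} is lower than {8,11} at the first point of difference.
That gives iodo groups at C-1 and C-4.
Assembling the pieces gives 1,4-diiodoundecane.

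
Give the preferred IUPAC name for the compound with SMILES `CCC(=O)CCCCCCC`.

Counting along the main chain through the carbonyl gives 10 carbons: the parent is decane.
The principal characteristic group is a ketone (C=O on an internal carbon), named with the suffix -one.
Number the chain so that numbering from this end puts the carbonyl group at C-3 rather than C-8.
This places the carbonyl at C-3.
Assembling the pieces gives decan-3-one.

decan-3-one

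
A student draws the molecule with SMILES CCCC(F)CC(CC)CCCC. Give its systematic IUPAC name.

The parent chain contains 10 carbons (decane).
The numbering direction is chosen so that the substituent locant set {4,6} is lower than {5,7} at the first point of difference.
That gives an ethyl group at C-6; a fluoro group at C-4.
The substituents are ordered alphabetically, ignoring any di-/tri- multipliers.
Putting it together: 6-ethyl-4-fluorodecane.

6-ethyl-4-fluorodecane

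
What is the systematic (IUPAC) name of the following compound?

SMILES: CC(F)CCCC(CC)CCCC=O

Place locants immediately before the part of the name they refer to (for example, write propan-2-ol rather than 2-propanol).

The longest chain bearing the –CHO group is 10 carbons long (decane).
An aldehyde (terminal –CHO) is the principal characteristic group, giving the suffix -al.
The numbering direction is chosen so that the aldehyde carbon is C-1 by definition.
This places an ethyl group at C-5; a fluoro group at C-9.
Prefixes are listed alphabetically: ethyl, fluoro.
Putting it together: 5-ethyl-9-fluorodecanal.

5-ethyl-9-fluorodecanal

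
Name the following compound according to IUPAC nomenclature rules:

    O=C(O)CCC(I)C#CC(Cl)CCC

Counting along the main chain through the –COOH group and the multiple bond gives 10 carbons: the parent is decane.
The highest-priority functional group is a carboxylic acid (terminal –COOH), so the name ends in -oic acid.
A C≡C triple bond in the chain gives the infix -yne-.
Choose the numbering such that the carboxylic acid carbon is C-1 by definition.
With this numbering: the triple bond between C-5 and C-6; a chloro group at C-7; an iodo group at C-4.
The substituents are ordered alphabetically, ignoring any di-/tri- multipliers.
Putting it together: 7-chloro-4-iododec-5-ynoic acid.

7-chloro-4-iododec-5-ynoic acid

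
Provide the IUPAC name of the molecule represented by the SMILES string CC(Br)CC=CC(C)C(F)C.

Counting along the main chain through the multiple bond gives 8 carbons: the parent is octane.
A C=C double bond in the chain gives the infix -ene-.
The numbering direction is chosen so that the substituent locant set {2,3,7} is lower than {2,6,7} at the first point of difference.
That gives the double bond between C-4 and C-5; a bromo group at C-7; a fluoro group at C-2; a methyl group at C-3.
The substituents are ordered alphabetically, ignoring any di-/tri- multipliers.
Assembling the pieces gives 7-bromo-2-fluoro-3-methyloct-4-ene.

7-bromo-2-fluoro-3-methyloct-4-ene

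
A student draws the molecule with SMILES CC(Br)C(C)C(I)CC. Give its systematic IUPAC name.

2-bromo-4-iodo-3-methylhexane

The parent chain contains 6 carbons (hexane).
Number the chain so that the substituent locant set {2,3,4} is lower than {3,4,5} at the first point of difference.
This places a bromo group at C-2; an iodo group at C-4; a methyl group at C-3.
Prefixes are listed alphabetically: bromo, iodo, methyl.
Assembling the pieces gives 2-bromo-4-iodo-3-methylhexane.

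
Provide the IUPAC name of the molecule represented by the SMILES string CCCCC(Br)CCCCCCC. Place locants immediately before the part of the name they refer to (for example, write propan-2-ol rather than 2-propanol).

The parent chain contains 12 carbons (dodecane).
The numbering direction is chosen so that the substituent locant set {5} is lower than {8} at the first point of difference.
With this numbering: a bromo group at C-5.
Putting it together: 5-bromododecane.

5-bromododecane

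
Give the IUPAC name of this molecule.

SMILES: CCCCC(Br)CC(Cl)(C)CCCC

7-bromo-5-chloro-5-methylundecane

The longest continuous carbon chain has 11 atoms, so the parent hydride is undecane.
The numbering direction is chosen so that the substituent locant set {5,5,7} is lower than {5,7,7} at the first point of difference.
With this numbering: a bromo group at C-7; a chloro group at C-5; a methyl group at C-5.
The substituents are ordered alphabetically, ignoring any di-/tri- multipliers.
The name is 7-bromo-5-chloro-5-methylundecane.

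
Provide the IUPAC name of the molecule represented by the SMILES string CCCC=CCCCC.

The longest chain bearing the multiple bond is 9 carbons long (nonane).
There is one C=C double bond, indicated by the ending -ene.
Choose the numbering such that numbering from this end puts the double bond at C-4 rather than C-5.
This places the double bond between C-4 and C-5.
Assembling the pieces gives non-4-ene.

non-4-ene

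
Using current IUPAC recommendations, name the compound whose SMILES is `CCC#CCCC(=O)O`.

The longest chain bearing the –COOH group and the multiple bond is 7 carbons long (heptane).
The highest-priority functional group is a carboxylic acid (terminal –COOH), so the name ends in -oic acid.
There is one C≡C triple bond, indicated by the ending -yne.
Choose the numbering such that the carboxylic acid carbon is C-1 by definition.
With this numbering: the triple bond between C-4 and C-5.
The name is hept-4-ynoic acid.

hept-4-ynoic acid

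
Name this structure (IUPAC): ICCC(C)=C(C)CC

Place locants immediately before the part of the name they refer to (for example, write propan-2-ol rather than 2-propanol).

Counting along the main chain through the multiple bond gives 6 carbons: the parent is hexane.
There is one C=C double bond, indicated by the ending -ene.
The numbering direction is chosen so that the substituent locant set {1,3,4} is lower than {3,4,6} at the first point of difference.
This places the double bond between C-3 and C-4; an iodo group at C-1; methyl groups at C-3 and C-4.
Prefixes are listed alphabetically: iodo, methyl.
Putting it together: 1-iodo-3,4-dimethylhex-3-ene.

1-iodo-3,4-dimethylhex-3-ene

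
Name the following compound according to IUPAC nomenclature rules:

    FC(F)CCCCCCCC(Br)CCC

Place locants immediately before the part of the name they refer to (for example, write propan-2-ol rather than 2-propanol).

The longest carbon chain is 12 atoms: the parent is dodecane.
Number the chain so that the substituent locant set {1,1,9} is lower than {4,12,12} at the first point of difference.
This places a bromo group at C-9; two fluoro groups at C-1.
Prefixes are listed alphabetically: bromo, fluoro.
The name is 9-bromo-1,1-difluorododecane.

9-bromo-1,1-difluorododecane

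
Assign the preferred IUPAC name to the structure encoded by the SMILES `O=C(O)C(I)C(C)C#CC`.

2-iodo-3-methylhex-4-ynoic acid

The longest chain bearing the –COOH group and the multiple bond is 6 carbons long (hexane).
A carboxylic acid (terminal –COOH) is the principal characteristic group, giving the suffix -oic acid.
A C≡C triple bond in the chain gives the infix -yne-.
Choose the numbering such that the carboxylic acid carbon is C-1 by definition.
With this numbering: the triple bond between C-4 and C-5; an iodo group at C-2; a methyl group at C-3.
Substituent prefixes are cited in alphabetical order (multiplying prefixes like di-/tri- are ignored for ordering).
Assembling the pieces gives 2-iodo-3-methylhex-4-ynoic acid.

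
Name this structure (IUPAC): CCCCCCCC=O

octanal

The longest chain bearing the –CHO group is 8 carbons long (octane).
The highest-priority functional group is an aldehyde (terminal –CHO), so the name ends in -al.
The numbering direction is chosen so that the aldehyde carbon is C-1 by definition.
Putting it together: octanal.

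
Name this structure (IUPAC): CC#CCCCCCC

non-2-yne

The longest carbon chain that includes the multiple bond has 9 carbons, so the parent hydride is nonane.
A C≡C triple bond in the chain gives the infix -yne-.
Number the chain so that numbering from this end puts the triple bond at C-2 rather than C-7.
With this numbering: the triple bond between C-2 and C-3.
Assembling the pieces gives non-2-yne.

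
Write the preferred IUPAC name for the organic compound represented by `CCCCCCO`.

hexan-1-ol

The longest carbon chain that includes the –OH group has 6 carbons, so the parent hydride is hexane.
An alcohol (–OH) is the principal characteristic group, giving the suffix -ol.
Choose the numbering such that numbering from this end puts the hydroxyl group at C-1 rather than C-6.
That gives the hydroxyl at C-1.
The name is hexan-1-ol.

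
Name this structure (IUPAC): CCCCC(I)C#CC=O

4-iodooct-2-ynal

Counting along the main chain through the –CHO group and the multiple bond gives 8 carbons: the parent is octane.
An aldehyde (terminal –CHO) is the principal characteristic group, giving the suffix -al.
There is one C≡C triple bond, indicated by the ending -yne.
The numbering direction is chosen so that the aldehyde carbon is C-1 by definition.
With this numbering: the triple bond between C-2 and C-3; an iodo group at C-4.
The name is 4-iodooct-2-ynal.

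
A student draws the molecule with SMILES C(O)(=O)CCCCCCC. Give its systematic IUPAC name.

octanoic acid

The longest chain bearing the –COOH group is 8 carbons long (octane).
A carboxylic acid (terminal –COOH) is the principal characteristic group, giving the suffix -oic acid.
The numbering direction is chosen so that the carboxylic acid carbon is C-1 by definition.
Assembling the pieces gives octanoic acid.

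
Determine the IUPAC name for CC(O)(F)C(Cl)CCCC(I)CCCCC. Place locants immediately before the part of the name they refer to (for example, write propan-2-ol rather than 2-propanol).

The longest chain bearing the –OH group is 12 carbons long (dodecane).
The principal characteristic group is an alcohol (–OH), named with the suffix -ol.
The numbering direction is chosen so that numbering from this end puts the hydroxyl group at C-2 rather than C-11.
That gives the hydroxyl at C-2; a chloro group at C-3; a fluoro group at C-2; an iodo group at C-7.
The substituents are ordered alphabetically, ignoring any di-/tri- multipliers.
Assembling the pieces gives 3-chloro-2-fluoro-7-iodododecan-2-ol.

3-chloro-2-fluoro-7-iodododecan-2-ol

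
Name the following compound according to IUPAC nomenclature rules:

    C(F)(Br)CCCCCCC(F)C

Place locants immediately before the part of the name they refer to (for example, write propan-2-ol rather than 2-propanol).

The longest carbon chain is 9 atoms: the parent is nonane.
The numbering direction is chosen so that the substituent locant set {1,1,8} is lower than {2,9,9} at the first point of difference.
That gives a bromo group at C-1; fluoro groups at C-1 and C-8.
Substituent prefixes are cited in alphabetical order (multiplying prefixes like di-/tri- are ignored for ordering).
Putting it together: 1-bromo-1,8-difluorononane.

1-bromo-1,8-difluorononane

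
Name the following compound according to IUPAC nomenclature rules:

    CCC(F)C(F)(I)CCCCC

The longest continuous carbon chain has 9 atoms, so the parent hydride is nonane.
Choose the numbering such that the substituent locant set {3,4,4} is lower than {6,6,7} at the first point of difference.
This places fluoro groups at C-3 and C-4; an iodo group at C-4.
Substituent prefixes are cited in alphabetical order (multiplying prefixes like di-/tri- are ignored for ordering).
Putting it together: 3,4-difluoro-4-iodononane.

3,4-difluoro-4-iodononane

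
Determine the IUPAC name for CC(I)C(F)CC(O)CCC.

The longest carbon chain that includes the –OH group has 8 carbons, so the parent hydride is octane.
The highest-priority functional group is an alcohol (–OH), so the name ends in -ol.
Number the chain so that numbering from this end puts the hydroxyl group at C-4 rather than C-5.
This places the hydroxyl at C-4; a fluoro group at C-6; an iodo group at C-7.
Prefixes are listed alphabetically: fluoro, iodo.
Assembling the pieces gives 6-fluoro-7-iodooctan-4-ol.

6-fluoro-7-iodooctan-4-ol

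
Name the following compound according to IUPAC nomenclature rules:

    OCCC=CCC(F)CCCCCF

6,11-difluoroundec-3-en-1-ol

The longest chain bearing the –OH group and the multiple bond is 11 carbons long (undecane).
The principal characteristic group is an alcohol (–OH), named with the suffix -ol.
There is one C=C double bond, indicated by the ending -ene.
Number the chain so that numbering from this end puts the hydroxyl group at C-1 rather than C-11.
This places the hydroxyl at C-1; the double bond between C-3 and C-4; fluoro groups at C-6 and C-11.
Putting it together: 6,11-difluoroundec-3-en-1-ol.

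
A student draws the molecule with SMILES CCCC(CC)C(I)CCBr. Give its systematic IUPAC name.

1-bromo-4-ethyl-3-iodoheptane

The longest carbon chain is 7 atoms: the parent is heptane.
Choose the numbering such that the substituent locant set {1,3,4} is lower than {4,5,7} at the first point of difference.
With this numbering: a bromo group at C-1; an ethyl group at C-4; an iodo group at C-3.
The substituents are ordered alphabetically, ignoring any di-/tri- multipliers.
The name is 1-bromo-4-ethyl-3-iodoheptane.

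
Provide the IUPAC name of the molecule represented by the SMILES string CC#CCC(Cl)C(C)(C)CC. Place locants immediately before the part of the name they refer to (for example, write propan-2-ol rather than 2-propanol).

The longest carbon chain that includes the multiple bond has 8 carbons, so the parent hydride is octane.
A C≡C triple bond in the chain gives the infix -yne-.
Number the chain so that numbering from this end puts the triple bond at C-2 rather than C-6.
This places the triple bond between C-2 and C-3; a chloro group at C-5; two methyl groups at C-6.
Substituent prefixes are cited in alphabetical order (multiplying prefixes like di-/tri- are ignored for ordering).
Putting it together: 5-chloro-6,6-dimethyloct-2-yne.

5-chloro-6,6-dimethyloct-2-yne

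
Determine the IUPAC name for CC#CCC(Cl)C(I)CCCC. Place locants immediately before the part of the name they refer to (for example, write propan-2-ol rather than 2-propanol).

5-chloro-6-iododec-2-yne

The longest chain bearing the multiple bond is 10 carbons long (decane).
The chain contains a C≡C triple bond, so the unsaturation ending is -yne.
Choose the numbering such that numbering from this end puts the triple bond at C-2 rather than C-8.
With this numbering: the triple bond between C-2 and C-3; a chloro group at C-5; an iodo group at C-6.
Substituent prefixes are cited in alphabetical order (multiplying prefixes like di-/tri- are ignored for ordering).
The name is 5-chloro-6-iododec-2-yne.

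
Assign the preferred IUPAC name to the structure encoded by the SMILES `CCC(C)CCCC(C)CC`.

3,7-dimethylnonane

The longest continuous carbon chain has 9 atoms, so the parent hydride is nonane.
Both numbering directions give the same locant set; either may be used.
This places methyl groups at C-3 and C-7.
The name is 3,7-dimethylnonane.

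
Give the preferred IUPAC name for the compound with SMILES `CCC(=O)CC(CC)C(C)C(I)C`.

The longest chain bearing the carbonyl is 8 carbons long (octane).
A ketone (C=O on an internal carbon) is the principal characteristic group, giving the suffix -one.
Choose the numbering such that numbering from this end puts the carbonyl group at C-3 rather than C-6.
This places the carbonyl at C-3; an ethyl group at C-5; an iodo group at C-7; a methyl group at C-6.
Prefixes are listed alphabetically: ethyl, iodo, methyl.
Putting it together: 5-ethyl-7-iodo-6-methyloctan-3-one.

5-ethyl-7-iodo-6-methyloctan-3-one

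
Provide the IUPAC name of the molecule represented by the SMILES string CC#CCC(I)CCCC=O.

The longest chain bearing the –CHO group and the multiple bond is 9 carbons long (nonane).
An aldehyde (terminal –CHO) is the principal characteristic group, giving the suffix -al.
The chain contains a C≡C triple bond, so the unsaturation ending is -yne.
The numbering direction is chosen so that the aldehyde carbon is C-1 by definition.
This places the triple bond between C-7 and C-8; an iodo group at C-5.
Assembling the pieces gives 5-iodonon-7-ynal.

5-iodonon-7-ynal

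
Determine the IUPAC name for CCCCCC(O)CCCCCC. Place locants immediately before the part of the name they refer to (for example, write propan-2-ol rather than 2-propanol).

dodecan-6-ol

Counting along the main chain through the –OH group gives 12 carbons: the parent is dodecane.
An alcohol (–OH) is the principal characteristic group, giving the suffix -ol.
Choose the numbering such that numbering from this end puts the hydroxyl group at C-6 rather than C-7.
With this numbering: the hydroxyl at C-6.
Assembling the pieces gives dodecan-6-ol.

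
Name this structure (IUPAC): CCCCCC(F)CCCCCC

6-fluorododecane

The longest continuous carbon chain has 12 atoms, so the parent hydride is dodecane.
The numbering direction is chosen so that the substituent locant set {6} is lower than {7} at the first point of difference.
That gives a fluoro group at C-6.
The name is 6-fluorododecane.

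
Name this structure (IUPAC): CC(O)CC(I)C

4-iodopentan-2-ol

The longest carbon chain that includes the –OH group has 5 carbons, so the parent hydride is pentane.
An alcohol (–OH) is the principal characteristic group, giving the suffix -ol.
Number the chain so that numbering from this end puts the hydroxyl group at C-2 rather than C-4.
This places the hydroxyl at C-2; an iodo group at C-4.
Assembling the pieces gives 4-iodopentan-2-ol.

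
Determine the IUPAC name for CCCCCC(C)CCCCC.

The parent chain contains 11 carbons (undecane).
The molecule is symmetric, so either numbering direction gives the same locants.
This places a methyl group at C-6.
Assembling the pieces gives 6-methylundecane.

6-methylundecane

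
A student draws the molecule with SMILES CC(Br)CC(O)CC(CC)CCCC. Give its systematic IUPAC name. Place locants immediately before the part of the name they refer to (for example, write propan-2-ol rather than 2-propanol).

2-bromo-6-ethyldecan-4-ol

The longest chain bearing the –OH group is 10 carbons long (decane).
The principal characteristic group is an alcohol (–OH), named with the suffix -ol.
Choose the numbering such that numbering from this end puts the hydroxyl group at C-4 rather than C-7.
With this numbering: the hydroxyl at C-4; a bromo group at C-2; an ethyl group at C-6.
Prefixes are listed alphabetically: bromo, ethyl.
Assembling the pieces gives 2-bromo-6-ethyldecan-4-ol.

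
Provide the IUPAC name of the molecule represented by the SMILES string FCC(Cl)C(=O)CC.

The longest chain bearing the carbonyl is 5 carbons long (pentane).
A ketone (C=O on an internal carbon) is the principal characteristic group, giving the suffix -one.
The numbering direction is chosen so that the substituent locant set {1,2} is lower than {4,5} at the first point of difference.
This places the carbonyl at C-3; a chloro group at C-2; a fluoro group at C-1.
Substituent prefixes are cited in alphabetical order (multiplying prefixes like di-/tri- are ignored for ordering).
Assembling the pieces gives 2-chloro-1-fluoropentan-3-one.

2-chloro-1-fluoropentan-3-one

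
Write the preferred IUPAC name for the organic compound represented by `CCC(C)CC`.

The longest continuous carbon chain has 5 atoms, so the parent hydride is pentane.
Both numbering directions give the same locant set; either may be used.
That gives a methyl group at C-3.
The name is 3-methylpentane.

3-methylpentane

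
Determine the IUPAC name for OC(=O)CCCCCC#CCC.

dec-7-ynoic acid

The longest carbon chain that includes the –COOH group and the multiple bond has 10 carbons, so the parent hydride is decane.
The principal characteristic group is a carboxylic acid (terminal –COOH), named with the suffix -oic acid.
The chain contains a C≡C triple bond, so the unsaturation ending is -yne.
Choose the numbering such that the carboxylic acid carbon is C-1 by definition.
This places the triple bond between C-7 and C-8.
Putting it together: dec-7-ynoic acid.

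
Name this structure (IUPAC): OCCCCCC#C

hept-6-yn-1-ol

The longest carbon chain that includes the –OH group and the multiple bond has 7 carbons, so the parent hydride is heptane.
The highest-priority functional group is an alcohol (–OH), so the name ends in -ol.
The chain contains a C≡C triple bond, so the unsaturation ending is -yne.
The numbering direction is chosen so that numbering from this end puts the hydroxyl group at C-1 rather than C-7.
With this numbering: the hydroxyl at C-1; the triple bond between C-6 and C-7.
Putting it together: hept-6-yn-1-ol.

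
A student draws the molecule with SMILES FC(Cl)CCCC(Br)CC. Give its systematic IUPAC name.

5-bromo-1-chloro-1-fluoroheptane

The parent chain contains 7 carbons (heptane).
Choose the numbering such that the substituent locant set {1,1,5} is lower than {3,7,7} at the first point of difference.
With this numbering: a bromo group at C-5; a chloro group at C-1; a fluoro group at C-1.
The substituents are ordered alphabetically, ignoring any di-/tri- multipliers.
Putting it together: 5-bromo-1-chloro-1-fluoroheptane.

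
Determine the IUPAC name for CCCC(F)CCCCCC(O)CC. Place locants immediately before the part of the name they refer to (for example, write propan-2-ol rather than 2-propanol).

9-fluorododecan-3-ol

Counting along the main chain through the –OH group gives 12 carbons: the parent is dodecane.
The highest-priority functional group is an alcohol (–OH), so the name ends in -ol.
The numbering direction is chosen so that numbering from this end puts the hydroxyl group at C-3 rather than C-10.
This places the hydroxyl at C-3; a fluoro group at C-9.
The name is 9-fluorododecan-3-ol.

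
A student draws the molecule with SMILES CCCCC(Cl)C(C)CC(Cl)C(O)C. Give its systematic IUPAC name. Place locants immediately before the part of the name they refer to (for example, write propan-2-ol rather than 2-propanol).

3,6-dichloro-5-methyldecan-2-ol

Counting along the main chain through the –OH group gives 10 carbons: the parent is decane.
The principal characteristic group is an alcohol (–OH), named with the suffix -ol.
Number the chain so that numbering from this end puts the hydroxyl group at C-2 rather than C-9.
With this numbering: the hydroxyl at C-2; chloro groups at C-3 and C-6; a methyl group at C-5.
The substituents are ordered alphabetically, ignoring any di-/tri- multipliers.
Putting it together: 3,6-dichloro-5-methyldecan-2-ol.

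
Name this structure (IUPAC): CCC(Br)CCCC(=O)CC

7-bromononan-3-one

The longest chain bearing the carbonyl is 9 carbons long (nonane).
The highest-priority functional group is a ketone (C=O on an internal carbon), so the name ends in -one.
Choose the numbering such that numbering from this end puts the carbonyl group at C-3 rather than C-7.
This places the carbonyl at C-3; a bromo group at C-7.
Putting it together: 7-bromononan-3-one.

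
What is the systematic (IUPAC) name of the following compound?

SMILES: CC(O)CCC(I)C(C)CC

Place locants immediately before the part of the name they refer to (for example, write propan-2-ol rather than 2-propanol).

5-iodo-6-methyloctan-2-ol

The longest chain bearing the –OH group is 8 carbons long (octane).
An alcohol (–OH) is the principal characteristic group, giving the suffix -ol.
The numbering direction is chosen so that numbering from this end puts the hydroxyl group at C-2 rather than C-7.
This places the hydroxyl at C-2; an iodo group at C-5; a methyl group at C-6.
The substituents are ordered alphabetically, ignoring any di-/tri- multipliers.
Assembling the pieces gives 5-iodo-6-methyloctan-2-ol.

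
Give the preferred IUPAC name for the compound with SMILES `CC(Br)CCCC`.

The parent chain contains 6 carbons (hexane).
Number the chain so that the substituent locant set {2} is lower than {5} at the first point of difference.
With this numbering: a bromo group at C-2.
Assembling the pieces gives 2-bromohexane.

2-bromohexane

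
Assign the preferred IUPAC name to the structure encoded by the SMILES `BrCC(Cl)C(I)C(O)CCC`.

1-bromo-2-chloro-3-iodoheptan-4-ol

Counting along the main chain through the –OH group gives 7 carbons: the parent is heptane.
The highest-priority functional group is an alcohol (–OH), so the name ends in -ol.
Choose the numbering such that the substituent locant set {1,2,3} is lower than {5,6,7} at the first point of difference.
With this numbering: the hydroxyl at C-4; a bromo group at C-1; a chloro group at C-2; an iodo group at C-3.
The substituents are ordered alphabetically, ignoring any di-/tri- multipliers.
Putting it together: 1-bromo-2-chloro-3-iodoheptan-4-ol.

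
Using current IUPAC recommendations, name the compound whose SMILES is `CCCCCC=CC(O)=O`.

Counting along the main chain through the –COOH group and the multiple bond gives 8 carbons: the parent is octane.
The highest-priority functional group is a carboxylic acid (terminal –COOH), so the name ends in -oic acid.
The chain contains a C=C double bond, so the unsaturation ending is -ene.
The numbering direction is chosen so that the carboxylic acid carbon is C-1 by definition.
With this numbering: the double bond between C-2 and C-3.
Assembling the pieces gives oct-2-enoic acid.

oct-2-enoic acid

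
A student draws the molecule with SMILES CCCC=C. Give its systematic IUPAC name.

Counting along the main chain through the multiple bond gives 5 carbons: the parent is pentane.
There is one C=C double bond, indicated by the ending -ene.
The numbering direction is chosen so that numbering from this end puts the double bond at C-1 rather than C-4.
That gives the double bond between C-1 and C-2.
Putting it together: pent-1-ene.

pent-1-ene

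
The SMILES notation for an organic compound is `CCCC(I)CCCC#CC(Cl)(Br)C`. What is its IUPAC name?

The longest chain bearing the multiple bond is 11 carbons long (undecane).
A C≡C triple bond in the chain gives the infix -yne-.
The numbering direction is chosen so that numbering from this end puts the triple bond at C-3 rather than C-8.
With this numbering: the triple bond between C-3 and C-4; a bromo group at C-2; a chloro group at C-2; an iodo group at C-8.
Substituent prefixes are cited in alphabetical order (multiplying prefixes like di-/tri- are ignored for ordering).
The name is 2-bromo-2-chloro-8-iodoundec-3-yne.

2-bromo-2-chloro-8-iodoundec-3-yne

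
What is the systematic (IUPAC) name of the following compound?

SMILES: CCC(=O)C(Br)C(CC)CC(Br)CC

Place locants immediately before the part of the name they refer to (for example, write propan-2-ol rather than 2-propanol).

Counting along the main chain through the carbonyl gives 9 carbons: the parent is nonane.
The principal characteristic group is a ketone (C=O on an internal carbon), named with the suffix -one.
The numbering direction is chosen so that numbering from this end puts the carbonyl group at C-3 rather than C-7.
With this numbering: the carbonyl at C-3; bromo groups at C-4 and C-7; an ethyl group at C-5.
Substituent prefixes are cited in alphabetical order (multiplying prefixes like di-/tri- are ignored for ordering).
Assembling the pieces gives 4,7-dibromo-5-ethylnonan-3-one.

4,7-dibromo-5-ethylnonan-3-one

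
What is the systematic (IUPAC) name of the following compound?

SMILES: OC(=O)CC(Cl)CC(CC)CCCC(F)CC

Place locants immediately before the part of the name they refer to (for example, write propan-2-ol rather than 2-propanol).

The longest chain bearing the –COOH group is 11 carbons long (undecane).
The highest-priority functional group is a carboxylic acid (terminal –COOH), so the name ends in -oic acid.
The numbering direction is chosen so that the carboxylic acid carbon is C-1 by definition.
That gives a chloro group at C-3; an ethyl group at C-5; a fluoro group at C-9.
Prefixes are listed alphabetically: chloro, ethyl, fluoro.
Assembling the pieces gives 3-chloro-5-ethyl-9-fluoroundecanoic acid.

3-chloro-5-ethyl-9-fluoroundecanoic acid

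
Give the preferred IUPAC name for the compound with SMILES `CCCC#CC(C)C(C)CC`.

6,7-dimethylnon-4-yne

The longest carbon chain that includes the multiple bond has 9 carbons, so the parent hydride is nonane.
There is one C≡C triple bond, indicated by the ending -yne.
Choose the numbering such that numbering from this end puts the triple bond at C-4 rather than C-5.
This places the triple bond between C-4 and C-5; methyl groups at C-6 and C-7.
Putting it together: 6,7-dimethylnon-4-yne.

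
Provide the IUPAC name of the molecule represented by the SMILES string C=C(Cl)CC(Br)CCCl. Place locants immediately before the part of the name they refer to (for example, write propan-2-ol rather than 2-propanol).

4-bromo-2,6-dichlorohex-1-ene

The longest chain bearing the multiple bond is 6 carbons long (hexane).
There is one C=C double bond, indicated by the ending -ene.
Choose the numbering such that numbering from this end puts the double bond at C-1 rather than C-5.
That gives the double bond between C-1 and C-2; a bromo group at C-4; chloro groups at C-2 and C-6.
Prefixes are listed alphabetically: bromo, chloro.
Assembling the pieces gives 4-bromo-2,6-dichlorohex-1-ene.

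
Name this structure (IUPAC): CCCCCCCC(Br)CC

3-bromodecane

The longest carbon chain is 10 atoms: the parent is decane.
Choose the numbering such that the substituent locant set {3} is lower than {8} at the first point of difference.
This places a bromo group at C-3.
Assembling the pieces gives 3-bromodecane.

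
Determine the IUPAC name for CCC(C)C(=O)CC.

4-methylhexan-3-one

The longest carbon chain that includes the carbonyl has 6 carbons, so the parent hydride is hexane.
The highest-priority functional group is a ketone (C=O on an internal carbon), so the name ends in -one.
Choose the numbering such that numbering from this end puts the carbonyl group at C-3 rather than C-4.
This places the carbonyl at C-3; a methyl group at C-4.
The name is 4-methylhexan-3-one.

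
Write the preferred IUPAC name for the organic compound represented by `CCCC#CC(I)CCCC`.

The longest chain bearing the multiple bond is 10 carbons long (decane).
The chain contains a C≡C triple bond, so the unsaturation ending is -yne.
Number the chain so that numbering from this end puts the triple bond at C-4 rather than C-6.
With this numbering: the triple bond between C-4 and C-5; an iodo group at C-6.
Putting it together: 6-iododec-4-yne.

6-iododec-4-yne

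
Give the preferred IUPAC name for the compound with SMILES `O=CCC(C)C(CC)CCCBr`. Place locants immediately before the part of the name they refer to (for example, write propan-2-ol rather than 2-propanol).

7-bromo-4-ethyl-3-methylheptanal

Counting along the main chain through the –CHO group gives 7 carbons: the parent is heptane.
An aldehyde (terminal –CHO) is the principal characteristic group, giving the suffix -al.
Choose the numbering such that the aldehyde carbon is C-1 by definition.
With this numbering: a bromo group at C-7; an ethyl group at C-4; a methyl group at C-3.
The substituents are ordered alphabetically, ignoring any di-/tri- multipliers.
Putting it together: 7-bromo-4-ethyl-3-methylheptanal.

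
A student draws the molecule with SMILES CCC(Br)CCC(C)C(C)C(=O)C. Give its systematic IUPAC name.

The longest chain bearing the carbonyl is 9 carbons long (nonane).
The principal characteristic group is a ketone (C=O on an internal carbon), named with the suffix -one.
Choose the numbering such that numbering from this end puts the carbonyl group at C-2 rather than C-8.
This places the carbonyl at C-2; a bromo group at C-7; methyl groups at C-3 and C-4.
Substituent prefixes are cited in alphabetical order (multiplying prefixes like di-/tri- are ignored for ordering).
The name is 7-bromo-3,4-dimethylnonan-2-one.

7-bromo-3,4-dimethylnonan-2-one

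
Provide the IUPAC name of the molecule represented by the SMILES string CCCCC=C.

The longest chain bearing the multiple bond is 6 carbons long (hexane).
A C=C double bond in the chain gives the infix -ene-.
Choose the numbering such that numbering from this end puts the double bond at C-1 rather than C-5.
This places the double bond between C-1 and C-2.
The name is hex-1-ene.

hex-1-ene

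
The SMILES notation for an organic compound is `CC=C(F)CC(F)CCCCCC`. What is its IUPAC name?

3,5-difluoroundec-2-ene

The longest carbon chain that includes the multiple bond has 11 carbons, so the parent hydride is undecane.
A C=C double bond in the chain gives the infix -ene-.
Number the chain so that numbering from this end puts the double bond at C-2 rather than C-9.
With this numbering: the double bond between C-2 and C-3; fluoro groups at C-3 and C-5.
The name is 3,5-difluoroundec-2-ene.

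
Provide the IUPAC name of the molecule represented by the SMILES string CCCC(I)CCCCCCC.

The parent chain contains 11 carbons (undecane).
Choose the numbering such that the substituent locant set {4} is lower than {8} at the first point of difference.
With this numbering: an iodo group at C-4.
Putting it together: 4-iodoundecane.

4-iodoundecane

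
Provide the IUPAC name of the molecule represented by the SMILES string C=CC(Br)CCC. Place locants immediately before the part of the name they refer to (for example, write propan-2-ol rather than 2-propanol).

The longest chain bearing the multiple bond is 6 carbons long (hexane).
The chain contains a C=C double bond, so the unsaturation ending is -ene.
Number the chain so that numbering from this end puts the double bond at C-1 rather than C-5.
With this numbering: the double bond between C-1 and C-2; a bromo group at C-3.
Putting it together: 3-bromohex-1-ene.

3-bromohex-1-ene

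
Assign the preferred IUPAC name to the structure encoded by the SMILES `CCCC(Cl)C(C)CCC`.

4-chloro-5-methyloctane

The parent chain contains 8 carbons (octane).
The numbering direction is chosen so that the locant sets are identical either way, so the alphabetically earlier chloro substituent takes the lower locant (4 rather than 5).
With this numbering: a chloro group at C-4; a methyl group at C-5.
Prefixes are listed alphabetically: chloro, methyl.
Assembling the pieces gives 4-chloro-5-methyloctane.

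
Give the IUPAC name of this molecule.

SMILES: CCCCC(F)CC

The parent chain contains 7 carbons (heptane).
Choose the numbering such that the substituent locant set {3} is lower than {5} at the first point of difference.
That gives a fluoro group at C-3.
Assembling the pieces gives 3-fluoroheptane.

3-fluoroheptane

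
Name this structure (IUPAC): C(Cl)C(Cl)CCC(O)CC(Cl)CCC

1,2,7-trichlorodecan-5-ol

The longest chain bearing the –OH group is 10 carbons long (decane).
The principal characteristic group is an alcohol (–OH), named with the suffix -ol.
The numbering direction is chosen so that numbering from this end puts the hydroxyl group at C-5 rather than C-6.
With this numbering: the hydroxyl at C-5; chloro groups at C-1 and C-2 and C-7.
Assembling the pieces gives 1,2,7-trichlorodecan-5-ol.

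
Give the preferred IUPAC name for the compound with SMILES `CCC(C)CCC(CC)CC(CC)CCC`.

The longest carbon chain is 11 atoms: the parent is undecane.
Number the chain so that the substituent locant set {3,6,8} is lower than {4,6,9} at the first point of difference.
With this numbering: ethyl groups at C-6 and C-8; a methyl group at C-3.
Substituent prefixes are cited in alphabetical order (multiplying prefixes like di-/tri- are ignored for ordering).
Assembling the pieces gives 6,8-diethyl-3-methylundecane.

6,8-diethyl-3-methylundecane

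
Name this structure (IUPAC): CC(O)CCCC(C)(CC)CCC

Counting along the main chain through the –OH group gives 9 carbons: the parent is nonane.
The principal characteristic group is an alcohol (–OH), named with the suffix -ol.
The numbering direction is chosen so that numbering from this end puts the hydroxyl group at C-2 rather than C-8.
That gives the hydroxyl at C-2; an ethyl group at C-6; a methyl group at C-6.
The substituents are ordered alphabetically, ignoring any di-/tri- multipliers.
The name is 6-ethyl-6-methylnonan-2-ol.

6-ethyl-6-methylnonan-2-ol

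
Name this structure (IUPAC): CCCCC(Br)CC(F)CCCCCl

The parent chain contains 11 carbons (undecane).
Number the chain so that the substituent locant set {1,5,7} is lower than {5,7,11} at the first point of difference.
With this numbering: a bromo group at C-7; a chloro group at C-1; a fluoro group at C-5.
The substituents are ordered alphabetically, ignoring any di-/tri- multipliers.
Assembling the pieces gives 7-bromo-1-chloro-5-fluoroundecane.

7-bromo-1-chloro-5-fluoroundecane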